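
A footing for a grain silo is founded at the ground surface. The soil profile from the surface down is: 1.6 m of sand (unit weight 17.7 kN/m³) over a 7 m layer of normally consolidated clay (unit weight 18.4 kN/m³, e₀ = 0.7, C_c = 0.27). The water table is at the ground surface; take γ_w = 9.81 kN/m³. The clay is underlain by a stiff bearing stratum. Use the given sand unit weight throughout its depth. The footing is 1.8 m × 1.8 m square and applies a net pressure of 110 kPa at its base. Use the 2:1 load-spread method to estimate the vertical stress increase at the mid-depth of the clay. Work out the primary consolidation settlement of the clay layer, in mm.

S_c ≈ 78 mm

Mid-depth of clay below the ground surface: z = 1.6 + 7/2 = 5.1 m.
Total vertical stress at mid-clay: σ_v = 17.7×1.6 + 18.4×3.5 = 92.72 kPa.
Pore pressure: u = 9.81×(5.1 − 0) = 50.031 kPa.
Initial effective stress: σ'_0 = σ_v − u = 92.72 − 50.031 = 42.689 kPa.
Stress increase at mid-clay by the 2:1 spreading method:
Δσ = qBL/((B+z)(L+z)) = 110×1.8×1.8/((1.8+5.1)(1.8+5.1)) = 7.4858 kPa
Final effective stress: σ'_f = σ'_0 + Δσ = 42.689 + 7.4858 = 50.175 kPa.
Normally consolidated clay, so the full stress increment lies on the virgin compression line:
S_c = C_c·H/(1+e₀)·log₁₀(σ'_f/σ'_0) = 0.27×7/(1+0.7)×log₁₀(50.175/42.689)
    = 1.1118 × 0.070171 = 0.07802 m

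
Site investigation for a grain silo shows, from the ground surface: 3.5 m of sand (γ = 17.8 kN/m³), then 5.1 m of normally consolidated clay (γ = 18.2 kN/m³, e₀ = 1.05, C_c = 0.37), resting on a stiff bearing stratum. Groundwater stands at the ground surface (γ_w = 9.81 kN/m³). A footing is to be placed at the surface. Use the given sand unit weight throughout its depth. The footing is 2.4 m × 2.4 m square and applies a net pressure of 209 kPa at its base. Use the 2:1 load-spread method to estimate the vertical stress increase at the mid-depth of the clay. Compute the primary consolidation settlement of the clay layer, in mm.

Mid-depth of clay below the ground surface: z = 3.5 + 5.1/2 = 6.05 m.
Total vertical stress at mid-clay: σ_v = 17.8×3.5 + 18.2×2.55 = 108.71 kPa.
Pore pressure: u = 9.81×(6.05 − 0) = 59.351 kPa.
Initial effective stress: σ'_0 = σ_v − u = 108.71 − 59.351 = 49.359 kPa.
Stress increase at mid-clay by the 2:1 spreading method:
Δσ = qBL/((B+z)(L+z)) = 209×2.4×2.4/((2.4+6.05)(2.4+6.05)) = 16.86 kPa
Final effective stress: σ'_f = σ'_0 + Δσ = 49.359 + 16.86 = 66.219 kPa.
Normally consolidated clay, so the full stress increment lies on the virgin compression line:
S_c = C_c·H/(1+e₀)·log₁₀(σ'_f/σ'_0) = 0.37×5.1/(1+1.05)×log₁₀(66.219/49.359)
    = 0.92049 × 0.12762 = 0.1175 m

S_c ≈ 117 mm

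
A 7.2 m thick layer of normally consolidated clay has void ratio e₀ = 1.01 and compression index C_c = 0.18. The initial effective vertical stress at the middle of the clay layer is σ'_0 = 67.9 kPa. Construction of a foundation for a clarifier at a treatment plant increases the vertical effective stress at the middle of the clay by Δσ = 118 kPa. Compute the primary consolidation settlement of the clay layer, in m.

S_c ≈ 0.282 m

Final effective stress: σ'_f = σ'_0 + Δσ = 67.9 + 118 = 185.9 kPa.
Normally consolidated clay, so the full stress increment lies on the virgin compression line:
S_c = C_c·H/(1+e₀)·log₁₀(σ'_f/σ'_0) = 0.18×7.2/(1+1.01)×log₁₀(185.9/67.9)
    = 0.64478 × 0.43741 = 0.282 m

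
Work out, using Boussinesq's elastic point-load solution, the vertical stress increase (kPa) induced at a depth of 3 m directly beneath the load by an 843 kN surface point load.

Boussinesq vertical stress below a point load on an elastic half-space:
Δσ_z = 3P/(2πz²) · [1 + (r/z)²]^(−5/2)
r/z = 0/3 = 0; [1+(r/z)²]^(−5/2) = 1.
Δσ_z = 3×843/(2π×3²) × 1 = 44.723 × 1 = 44.72 kPa

Δσ_z ≈ 44.7 kPa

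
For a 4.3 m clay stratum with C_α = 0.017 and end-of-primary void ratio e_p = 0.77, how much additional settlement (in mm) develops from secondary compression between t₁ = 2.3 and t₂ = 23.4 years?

S_s ≈ 41.6 mm

Secondary compression: S_s = C_α·H/(1+e_p)·log₁₀(t₂/t₁)
S_s = 0.017×4.3/(1+0.77)×log₁₀(23.4/2.3)
    = 0.0413 × 1.007 = 0.04161 m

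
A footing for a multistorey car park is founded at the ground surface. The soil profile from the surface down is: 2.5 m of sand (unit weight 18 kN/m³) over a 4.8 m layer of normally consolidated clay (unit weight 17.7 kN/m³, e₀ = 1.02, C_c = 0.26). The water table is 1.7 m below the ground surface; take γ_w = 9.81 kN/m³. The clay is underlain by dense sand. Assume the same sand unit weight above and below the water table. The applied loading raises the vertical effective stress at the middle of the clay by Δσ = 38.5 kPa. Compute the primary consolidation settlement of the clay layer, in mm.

Mid-depth of clay below the ground surface: z = 2.5 + 4.8/2 = 4.9 m.
Total vertical stress at mid-clay: σ_v = 18×2.5 + 17.7×2.4 = 87.48 kPa.
Pore pressure: u = 9.81×(4.9 − 1.7) = 31.392 kPa.
Initial effective stress: σ'_0 = σ_v − u = 87.48 − 31.392 = 56.088 kPa.
Final effective stress: σ'_f = σ'_0 + Δσ = 56.088 + 38.5 = 94.588 kPa.
Normally consolidated clay, so the full stress increment lies on the virgin compression line:
S_c = C_c·H/(1+e₀)·log₁₀(σ'_f/σ'_0) = 0.26×4.8/(1+1.02)×log₁₀(94.588/56.088)
    = 0.61782 × 0.22697 = 0.1402 m

S_c ≈ 140 mm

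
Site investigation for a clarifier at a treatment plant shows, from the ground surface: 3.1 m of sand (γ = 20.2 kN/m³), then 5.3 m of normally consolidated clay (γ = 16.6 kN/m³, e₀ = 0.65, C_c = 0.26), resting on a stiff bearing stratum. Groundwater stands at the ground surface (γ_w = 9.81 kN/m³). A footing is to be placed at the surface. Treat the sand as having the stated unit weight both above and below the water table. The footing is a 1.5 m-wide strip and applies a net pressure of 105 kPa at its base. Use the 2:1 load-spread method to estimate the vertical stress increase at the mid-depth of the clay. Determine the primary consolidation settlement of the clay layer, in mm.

Mid-depth of clay below the ground surface: z = 3.1 + 5.3/2 = 5.75 m.
Total vertical stress at mid-clay: σ_v = 20.2×3.1 + 16.6×2.65 = 106.61 kPa.
Pore pressure: u = 9.81×(5.75 − 0) = 56.408 kPa.
Initial effective stress: σ'_0 = σ_v − u = 106.61 − 56.408 = 50.202 kPa.
Stress increase at mid-clay by the 2:1 spreading method:
Δσ = qB/(B+z) = 105×1.5/(1.5+5.75) = 21.724 kPa
Final effective stress: σ'_f = σ'_0 + Δσ = 50.202 + 21.724 = 71.926 kPa.
Normally consolidated clay, so the full stress increment lies on the virgin compression line:
S_c = C_c·H/(1+e₀)·log₁₀(σ'_f/σ'_0) = 0.26×5.3/(1+0.65)×log₁₀(71.926/50.202)
    = 0.83515 × 0.15616 = 0.1304 m

S_c ≈ 130 mm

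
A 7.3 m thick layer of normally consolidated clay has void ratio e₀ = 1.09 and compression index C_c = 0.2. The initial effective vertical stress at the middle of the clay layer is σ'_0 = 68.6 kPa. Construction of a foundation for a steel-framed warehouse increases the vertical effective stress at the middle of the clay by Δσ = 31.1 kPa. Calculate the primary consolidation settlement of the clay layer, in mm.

S_c ≈ 113 mm

Final effective stress: σ'_f = σ'_0 + Δσ = 68.6 + 31.1 = 99.7 kPa.
Normally consolidated clay, so the full stress increment lies on the virgin compression line:
S_c = C_c·H/(1+e₀)·log₁₀(σ'_f/σ'_0) = 0.2×7.3/(1+1.09)×log₁₀(99.7/68.6)
    = 0.69856 × 0.16237 = 0.1134 m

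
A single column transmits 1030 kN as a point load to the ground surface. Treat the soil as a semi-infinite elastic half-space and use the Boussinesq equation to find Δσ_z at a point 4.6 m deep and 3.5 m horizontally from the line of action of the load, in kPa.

Boussinesq vertical stress below a point load on an elastic half-space:
Δσ_z = 3P/(2πz²) · [1 + (r/z)²]^(−5/2)
r/z = 3.5/4.6 = 0.76087; [1+(r/z)²]^(−5/2) = 0.31923.
Δσ_z = 3×1030/(2π×4.6²) × 0.31923 = 23.241 × 0.31923 = 7.419 kPa

Δσ_z ≈ 7.42 kPa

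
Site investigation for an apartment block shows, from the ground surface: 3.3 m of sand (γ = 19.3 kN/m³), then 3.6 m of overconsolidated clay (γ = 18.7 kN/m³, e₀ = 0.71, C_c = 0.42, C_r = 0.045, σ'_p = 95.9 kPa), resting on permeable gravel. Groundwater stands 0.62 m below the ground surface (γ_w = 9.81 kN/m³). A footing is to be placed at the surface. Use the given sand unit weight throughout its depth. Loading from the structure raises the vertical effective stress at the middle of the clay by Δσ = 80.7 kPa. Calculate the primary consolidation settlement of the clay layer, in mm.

Mid-depth of clay below the ground surface: z = 3.3 + 3.6/2 = 5.1 m.
Total vertical stress at mid-clay: σ_v = 19.3×3.3 + 18.7×1.8 = 97.35 kPa.
Pore pressure: u = 9.81×(5.1 − 0.62) = 43.949 kPa.
Initial effective stress: σ'_0 = σ_v − u = 97.35 − 43.949 = 53.401 kPa.
Final effective stress: σ'_f = 53.401 + 80.7 = 134.1 kPa.
σ'_f = 134.1 > σ'_p = 95.9 kPa, so the stress path crosses the preconsolidation pressure — recompression up to σ'_p, then virgin compression beyond:
S_c = H/(1+e₀)·[C_r·log₁₀(σ'_p/σ'_0) + C_c·log₁₀(σ'_f/σ'_p)]
    = 3.6/1.71 × [0.045×log₁₀(95.9/53.401) + 0.42×log₁₀(134.1/95.9)]
    = 2.1053 × [0.011442 + 0.061156] = 0.1528 m

S_c ≈ 153 mm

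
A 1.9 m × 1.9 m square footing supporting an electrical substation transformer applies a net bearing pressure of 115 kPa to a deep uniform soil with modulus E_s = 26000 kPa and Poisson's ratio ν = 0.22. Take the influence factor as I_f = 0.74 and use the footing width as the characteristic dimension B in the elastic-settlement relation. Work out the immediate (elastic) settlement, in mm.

Immediate (elastic) settlement: S_e = q·B·(1−ν²)/E_s · I_f.
S_e = 115 × 1.9 × (1 − 0.22²) / 26000 × 0.74
    = 115 × 1.9 × 0.9516 / 26000 × 0.74
    = 0.005918 m = 5.918 mm

S_e ≈ 5.92 mm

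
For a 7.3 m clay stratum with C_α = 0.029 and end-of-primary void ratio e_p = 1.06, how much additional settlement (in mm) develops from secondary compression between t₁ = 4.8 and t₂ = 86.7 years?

Secondary compression: S_s = C_α·H/(1+e_p)·log₁₀(t₂/t₁)
S_s = 0.029×7.3/(1+1.06)×log₁₀(86.7/4.8)
    = 0.1028 × 1.257 = 0.1292 m

S_s ≈ 129 mm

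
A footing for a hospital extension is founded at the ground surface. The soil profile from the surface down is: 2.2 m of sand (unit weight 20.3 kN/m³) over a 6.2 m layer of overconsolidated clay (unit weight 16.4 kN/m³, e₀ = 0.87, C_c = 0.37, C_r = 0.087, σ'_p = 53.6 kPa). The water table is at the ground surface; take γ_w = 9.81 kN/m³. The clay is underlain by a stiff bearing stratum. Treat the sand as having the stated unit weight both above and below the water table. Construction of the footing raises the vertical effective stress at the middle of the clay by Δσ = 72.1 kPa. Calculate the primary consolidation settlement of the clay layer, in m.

S_c ≈ 0.436 m

Mid-depth of clay below the ground surface: z = 2.2 + 6.2/2 = 5.3 m.
Total vertical stress at mid-clay: σ_v = 20.3×2.2 + 16.4×3.1 = 95.5 kPa.
Pore pressure: u = 9.81×(5.3 − 0) = 51.993 kPa.
Initial effective stress: σ'_0 = σ_v − u = 95.5 − 51.993 = 43.507 kPa.
Final effective stress: σ'_f = 43.507 + 72.1 = 115.61 kPa.
σ'_f = 115.61 > σ'_p = 53.6 kPa, so the stress path crosses the preconsolidation pressure — recompression up to σ'_p, then virgin compression beyond:
S_c = H/(1+e₀)·[C_r·log₁₀(σ'_p/σ'_0) + C_c·log₁₀(σ'_f/σ'_p)]
    = 6.2/1.87 × [0.087×log₁₀(53.6/43.507) + 0.37×log₁₀(115.61/53.6)]
    = 3.3155 × [0.0078827 + 0.12352] = 0.4357 m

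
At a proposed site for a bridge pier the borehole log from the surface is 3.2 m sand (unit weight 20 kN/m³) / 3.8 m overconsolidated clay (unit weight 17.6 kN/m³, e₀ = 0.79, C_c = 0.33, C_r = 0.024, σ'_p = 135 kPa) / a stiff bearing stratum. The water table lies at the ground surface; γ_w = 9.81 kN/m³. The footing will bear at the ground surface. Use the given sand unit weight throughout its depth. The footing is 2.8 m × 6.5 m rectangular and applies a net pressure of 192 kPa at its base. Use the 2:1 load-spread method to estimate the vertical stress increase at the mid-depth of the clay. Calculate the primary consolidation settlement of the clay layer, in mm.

S_c ≈ 13.1 mm

Mid-depth of clay below the ground surface: z = 3.2 + 3.8/2 = 5.1 m.
Total vertical stress at mid-clay: σ_v = 20×3.2 + 17.6×1.9 = 97.44 kPa.
Pore pressure: u = 9.81×(5.1 − 0) = 50.031 kPa.
Initial effective stress: σ'_0 = σ_v − u = 97.44 − 50.031 = 47.409 kPa.
Stress increase at mid-clay by the 2:1 spreading method:
Δσ = qBL/((B+z)(L+z)) = 192×2.8×6.5/((2.8+5.1)(6.5+5.1)) = 38.132 kPa
Final effective stress: σ'_f = 47.409 + 38.132 = 85.541 kPa.
σ'_f = 85.541 ≤ σ'_p = 135 kPa, so the clay remains overconsolidated and only the recompression index applies:
S_c = C_r·H/(1+e₀)·log₁₀(σ'_f/σ'_0) = 0.024×3.8/1.79×log₁₀(85.541/47.409)
    = 0.05095 × 0.25631 = 0.01306 m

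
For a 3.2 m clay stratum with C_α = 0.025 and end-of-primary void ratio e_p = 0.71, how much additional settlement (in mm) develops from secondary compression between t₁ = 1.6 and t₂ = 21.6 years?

Secondary compression: S_s = C_α·H/(1+e_p)·log₁₀(t₂/t₁)
S_s = 0.025×3.2/(1+0.71)×log₁₀(21.6/1.6)
    = 0.04678 × 1.13 = 0.05288 m

S_s ≈ 52.9 mm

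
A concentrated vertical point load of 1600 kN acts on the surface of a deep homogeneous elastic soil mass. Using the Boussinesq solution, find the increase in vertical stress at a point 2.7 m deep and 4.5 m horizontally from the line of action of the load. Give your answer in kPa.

Boussinesq vertical stress below a point load on an elastic half-space:
Δσ_z = 3P/(2πz²) · [1 + (r/z)²]^(−5/2)
r/z = 4.5/2.7 = 1.6667; [1+(r/z)²]^(−5/2) = 0.03605.
Δσ_z = 3×1600/(2π×2.7²) × 0.03605 = 104.79 × 0.03605 = 3.778 kPa

Δσ_z ≈ 3.78 kPa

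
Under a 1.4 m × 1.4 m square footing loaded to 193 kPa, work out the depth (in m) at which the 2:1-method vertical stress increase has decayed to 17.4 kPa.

z ≈ 3.26 m

2:1 spreading — at depth z the loaded area has grown by z in each plan dimension:
qB²/(B+z)² = Δσ_z ⇒ z = B(√(q/Δσ_z) − 1) = 1.4×(√(193/17.4) − 1) = 3.263 m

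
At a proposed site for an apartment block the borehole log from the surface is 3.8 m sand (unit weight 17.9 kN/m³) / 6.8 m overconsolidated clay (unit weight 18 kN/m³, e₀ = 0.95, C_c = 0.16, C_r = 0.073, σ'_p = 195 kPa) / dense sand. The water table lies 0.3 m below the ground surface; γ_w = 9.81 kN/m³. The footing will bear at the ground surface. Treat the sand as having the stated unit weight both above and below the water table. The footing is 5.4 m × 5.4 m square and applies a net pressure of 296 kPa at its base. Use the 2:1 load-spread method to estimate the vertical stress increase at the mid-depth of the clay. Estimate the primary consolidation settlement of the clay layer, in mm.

Mid-depth of clay below the ground surface: z = 3.8 + 6.8/2 = 7.2 m.
Total vertical stress at mid-clay: σ_v = 17.9×3.8 + 18×3.4 = 129.22 kPa.
Pore pressure: u = 9.81×(7.2 − 0.3) = 67.689 kPa.
Initial effective stress: σ'_0 = σ_v − u = 129.22 − 67.689 = 61.531 kPa.
Stress increase at mid-clay by the 2:1 spreading method:
Δσ = qBL/((B+z)(L+z)) = 296×5.4×5.4/((5.4+7.2)(5.4+7.2)) = 54.367 kPa
Final effective stress: σ'_f = 61.531 + 54.367 = 115.9 kPa.
σ'_f = 115.9 ≤ σ'_p = 195 kPa, so the clay remains overconsolidated and only the recompression index applies:
S_c = C_r·H/(1+e₀)·log₁₀(σ'_f/σ'_0) = 0.073×6.8/1.95×log₁₀(115.9/61.531)
    = 0.25457 × 0.27499 = 0.07 m

S_c ≈ 70 mm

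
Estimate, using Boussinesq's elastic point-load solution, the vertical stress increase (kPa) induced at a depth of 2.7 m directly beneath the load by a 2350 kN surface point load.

Boussinesq vertical stress below a point load on an elastic half-space:
Δσ_z = 3P/(2πz²) · [1 + (r/z)²]^(−5/2)
r/z = 0/2.7 = 0; [1+(r/z)²]^(−5/2) = 1.
Δσ_z = 3×2350/(2π×2.7²) × 1 = 153.92 × 1 = 153.9 kPa

Δσ_z ≈ 154 kPa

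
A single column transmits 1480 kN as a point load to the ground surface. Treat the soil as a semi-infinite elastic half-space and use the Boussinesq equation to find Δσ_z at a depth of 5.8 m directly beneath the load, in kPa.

Δσ_z ≈ 21 kPa

Boussinesq vertical stress below a point load on an elastic half-space:
Δσ_z = 3P/(2πz²) · [1 + (r/z)²]^(−5/2)
r/z = 0/5.8 = 0; [1+(r/z)²]^(−5/2) = 1.
Δσ_z = 3×1480/(2π×5.8²) × 1 = 21.006 × 1 = 21.01 kPa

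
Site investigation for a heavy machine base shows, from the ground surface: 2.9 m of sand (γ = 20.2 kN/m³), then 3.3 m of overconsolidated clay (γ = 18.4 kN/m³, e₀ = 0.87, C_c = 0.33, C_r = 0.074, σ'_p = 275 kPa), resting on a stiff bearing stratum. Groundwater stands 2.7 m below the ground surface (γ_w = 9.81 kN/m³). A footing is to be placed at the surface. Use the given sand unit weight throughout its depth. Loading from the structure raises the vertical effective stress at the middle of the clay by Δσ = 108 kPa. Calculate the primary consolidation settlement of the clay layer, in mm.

Mid-depth of clay below the ground surface: z = 2.9 + 3.3/2 = 4.55 m.
Total vertical stress at mid-clay: σ_v = 20.2×2.9 + 18.4×1.65 = 88.94 kPa.
Pore pressure: u = 9.81×(4.55 − 2.7) = 18.149 kPa.
Initial effective stress: σ'_0 = σ_v − u = 88.94 − 18.149 = 70.791 kPa.
Final effective stress: σ'_f = 70.791 + 108 = 178.79 kPa.
σ'_f = 178.79 ≤ σ'_p = 275 kPa, so the clay remains overconsolidated and only the recompression index applies:
S_c = C_r·H/(1+e₀)·log₁₀(σ'_f/σ'_0) = 0.074×3.3/1.87×log₁₀(178.79/70.791)
    = 0.13059 × 0.40237 = 0.05254 m

S_c ≈ 52.5 mm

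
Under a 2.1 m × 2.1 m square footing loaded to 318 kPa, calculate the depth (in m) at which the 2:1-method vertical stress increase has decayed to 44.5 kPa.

z ≈ 3.51 m

2:1 spreading — at depth z the loaded area has grown by z in each plan dimension:
qB²/(B+z)² = Δσ_z ⇒ z = B(√(q/Δσ_z) − 1) = 2.1×(√(318/44.5) − 1) = 3.514 m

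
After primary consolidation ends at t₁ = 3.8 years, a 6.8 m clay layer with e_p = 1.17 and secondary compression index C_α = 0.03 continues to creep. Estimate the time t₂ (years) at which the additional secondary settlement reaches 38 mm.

S_s = C_α·H/(1+e_p)·log₁₀(t₂/t₁) ⇒ log₁₀(t₂/t₁) = S_s·(1+e_p)/(C_α·H).
log₁₀(t₂/t₁) = 0.038 × (1+1.17) / (0.03×6.8) = 0.4042
t₂ = t₁ × 10^0.4042 = 3.8 × 2.536 = 9.638 years

t₂ ≈ 9.64 years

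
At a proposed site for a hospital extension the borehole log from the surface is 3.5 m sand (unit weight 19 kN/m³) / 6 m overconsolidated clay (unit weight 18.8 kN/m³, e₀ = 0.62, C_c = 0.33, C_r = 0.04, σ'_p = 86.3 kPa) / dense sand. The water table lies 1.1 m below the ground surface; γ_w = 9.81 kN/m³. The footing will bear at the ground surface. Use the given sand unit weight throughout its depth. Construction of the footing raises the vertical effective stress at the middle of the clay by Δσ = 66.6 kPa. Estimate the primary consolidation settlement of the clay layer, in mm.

S_c ≈ 257 mm

Mid-depth of clay below the ground surface: z = 3.5 + 6/2 = 6.5 m.
Total vertical stress at mid-clay: σ_v = 19×3.5 + 18.8×3 = 122.9 kPa.
Pore pressure: u = 9.81×(6.5 − 1.1) = 52.974 kPa.
Initial effective stress: σ'_0 = σ_v − u = 122.9 − 52.974 = 69.926 kPa.
Final effective stress: σ'_f = 69.926 + 66.6 = 136.53 kPa.
σ'_f = 136.53 > σ'_p = 86.3 kPa, so the stress path crosses the preconsolidation pressure — recompression up to σ'_p, then virgin compression beyond:
S_c = H/(1+e₀)·[C_r·log₁₀(σ'_p/σ'_0) + C_c·log₁₀(σ'_f/σ'_p)]
    = 6/1.62 × [0.04×log₁₀(86.3/69.926) + 0.33×log₁₀(136.53/86.3)]
    = 3.7037 × [0.0036549 + 0.065742] = 0.257 m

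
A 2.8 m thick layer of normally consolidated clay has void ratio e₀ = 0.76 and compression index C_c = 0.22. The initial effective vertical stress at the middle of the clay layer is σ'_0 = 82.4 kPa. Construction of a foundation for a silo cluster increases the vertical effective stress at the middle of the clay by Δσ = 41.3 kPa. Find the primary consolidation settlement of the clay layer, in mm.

Final effective stress: σ'_f = σ'_0 + Δσ = 82.4 + 41.3 = 123.7 kPa.
Normally consolidated clay, so the full stress increment lies on the virgin compression line:
S_c = C_c·H/(1+e₀)·log₁₀(σ'_f/σ'_0) = 0.22×2.8/(1+0.76)×log₁₀(123.7/82.4)
    = 0.35 × 0.17644 = 0.06175 m

S_c ≈ 61.8 mm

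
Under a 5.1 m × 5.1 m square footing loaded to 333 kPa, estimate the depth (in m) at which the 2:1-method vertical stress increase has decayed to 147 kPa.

z ≈ 2.58 m

2:1 spreading — at depth z the loaded area has grown by z in each plan dimension:
qB²/(B+z)² = Δσ_z ⇒ z = B(√(q/Δσ_z) − 1) = 5.1×(√(333/147) − 1) = 2.576 m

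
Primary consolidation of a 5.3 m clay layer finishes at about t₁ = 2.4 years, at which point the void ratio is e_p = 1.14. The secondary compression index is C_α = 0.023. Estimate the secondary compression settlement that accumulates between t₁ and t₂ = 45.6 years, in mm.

Secondary compression: S_s = C_α·H/(1+e_p)·log₁₀(t₂/t₁)
S_s = 0.023×5.3/(1+1.14)×log₁₀(45.6/2.4)
    = 0.05696 × 1.279 = 0.07284 m

S_s ≈ 72.8 mm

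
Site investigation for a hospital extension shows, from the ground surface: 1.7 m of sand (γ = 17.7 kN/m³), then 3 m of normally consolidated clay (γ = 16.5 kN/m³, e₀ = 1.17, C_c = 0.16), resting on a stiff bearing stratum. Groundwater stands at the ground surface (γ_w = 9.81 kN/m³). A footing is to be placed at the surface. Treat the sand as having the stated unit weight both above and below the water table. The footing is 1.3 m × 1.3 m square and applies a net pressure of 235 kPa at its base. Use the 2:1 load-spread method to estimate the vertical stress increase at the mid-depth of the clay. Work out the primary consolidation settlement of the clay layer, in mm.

S_c ≈ 58.4 mm

Mid-depth of clay below the ground surface: z = 1.7 + 3/2 = 3.2 m.
Total vertical stress at mid-clay: σ_v = 17.7×1.7 + 16.5×1.5 = 54.84 kPa.
Pore pressure: u = 9.81×(3.2 − 0) = 31.392 kPa.
Initial effective stress: σ'_0 = σ_v − u = 54.84 − 31.392 = 23.448 kPa.
Stress increase at mid-clay by the 2:1 spreading method:
Δσ = qBL/((B+z)(L+z)) = 235×1.3×1.3/((1.3+3.2)(1.3+3.2)) = 19.612 kPa
Final effective stress: σ'_f = σ'_0 + Δσ = 23.448 + 19.612 = 43.06 kPa.
Normally consolidated clay, so the full stress increment lies on the virgin compression line:
S_c = C_c·H/(1+e₀)·log₁₀(σ'_f/σ'_0) = 0.16×3/(1+1.17)×log₁₀(43.06/23.448)
    = 0.2212 × 0.26397 = 0.05839 m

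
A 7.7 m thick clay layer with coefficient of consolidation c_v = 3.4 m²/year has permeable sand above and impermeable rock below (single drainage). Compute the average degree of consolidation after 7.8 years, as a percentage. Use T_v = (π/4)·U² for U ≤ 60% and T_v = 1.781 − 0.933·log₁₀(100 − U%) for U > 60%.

Drainage path length: H_d = H = 7.7 m (single drainage).
T_v = c_v·t/H_d² = 3.4×7.8/7.7² = 0.44729.
T_v = 0.44729 corresponds to the U > 60% branch:
U = 1 − 10^((1.781 − T_v)/0.933)/100 = 0.7312

U ≈ 73.1 %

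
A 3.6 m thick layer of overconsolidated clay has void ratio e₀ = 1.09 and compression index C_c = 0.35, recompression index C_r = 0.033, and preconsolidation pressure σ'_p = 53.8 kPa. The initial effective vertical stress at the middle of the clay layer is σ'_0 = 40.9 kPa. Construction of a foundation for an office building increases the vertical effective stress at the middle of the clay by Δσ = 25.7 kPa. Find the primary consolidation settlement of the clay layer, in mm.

Final effective stress: σ'_f = 40.9 + 25.7 = 66.6 kPa.
σ'_f = 66.6 > σ'_p = 53.8 kPa, so the stress path crosses the preconsolidation pressure — recompression up to σ'_p, then virgin compression beyond:
S_c = H/(1+e₀)·[C_r·log₁₀(σ'_p/σ'_0) + C_c·log₁₀(σ'_f/σ'_p)]
    = 3.6/2.09 × [0.033×log₁₀(53.8/40.9) + 0.35×log₁₀(66.6/53.8)]
    = 1.7225 × [0.0039289 + 0.032442] = 0.06265 m

S_c ≈ 62.6 mm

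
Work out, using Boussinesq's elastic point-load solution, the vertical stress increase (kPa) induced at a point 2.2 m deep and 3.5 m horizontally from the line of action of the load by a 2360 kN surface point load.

Boussinesq vertical stress below a point load on an elastic half-space:
Δσ_z = 3P/(2πz²) · [1 + (r/z)²]^(−5/2)
r/z = 3.5/2.2 = 1.5909; [1+(r/z)²]^(−5/2) = 0.042683.
Δσ_z = 3×2360/(2π×2.2²) × 0.042683 = 232.81 × 0.042683 = 9.937 kPa

Δσ_z ≈ 9.94 kPa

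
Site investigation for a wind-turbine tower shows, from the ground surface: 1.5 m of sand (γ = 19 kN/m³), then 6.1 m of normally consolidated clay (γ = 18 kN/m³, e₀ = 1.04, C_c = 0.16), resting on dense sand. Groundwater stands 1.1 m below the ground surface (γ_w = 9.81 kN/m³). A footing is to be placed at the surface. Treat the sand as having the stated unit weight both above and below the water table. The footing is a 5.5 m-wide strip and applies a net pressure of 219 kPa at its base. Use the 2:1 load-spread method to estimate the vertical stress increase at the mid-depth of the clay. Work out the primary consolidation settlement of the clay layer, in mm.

Mid-depth of clay below the ground surface: z = 1.5 + 6.1/2 = 4.55 m.
Total vertical stress at mid-clay: σ_v = 19×1.5 + 18×3.05 = 83.4 kPa.
Pore pressure: u = 9.81×(4.55 − 1.1) = 33.845 kPa.
Initial effective stress: σ'_0 = σ_v − u = 83.4 − 33.845 = 49.555 kPa.
Stress increase at mid-clay by the 2:1 spreading method:
Δσ = qB/(B+z) = 219×5.5/(5.5+4.55) = 119.85 kPa
Final effective stress: σ'_f = σ'_0 + Δσ = 49.555 + 119.85 = 169.41 kPa.
Normally consolidated clay, so the full stress increment lies on the virgin compression line:
S_c = C_c·H/(1+e₀)·log₁₀(σ'_f/σ'_0) = 0.16×6.1/(1+1.04)×log₁₀(169.41/49.555)
    = 0.47843 × 0.53385 = 0.2554 m

S_c ≈ 255 mm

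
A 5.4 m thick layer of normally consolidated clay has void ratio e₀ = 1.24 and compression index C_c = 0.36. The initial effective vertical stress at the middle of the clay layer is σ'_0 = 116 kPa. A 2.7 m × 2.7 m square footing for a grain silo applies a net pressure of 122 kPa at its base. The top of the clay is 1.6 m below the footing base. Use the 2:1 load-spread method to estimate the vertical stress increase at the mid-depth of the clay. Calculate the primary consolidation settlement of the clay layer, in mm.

S_c ≈ 54.8 mm

Mid-depth of clay below the footing base: z = 1.6 + 5.4/2 = 4.3 m.
Stress increase at mid-clay by the 2:1 spreading method:
Δσ = qBL/((B+z)(L+z)) = 122×2.7×2.7/((2.7+4.3)(2.7+4.3)) = 18.151 kPa
Final effective stress: σ'_f = σ'_0 + Δσ = 116 + 18.151 = 134.15 kPa.
Normally consolidated clay, so the full stress increment lies on the virgin compression line:
S_c = C_c·H/(1+e₀)·log₁₀(σ'_f/σ'_0) = 0.36×5.4/(1+1.24)×log₁₀(134.15/116)
    = 0.86786 × 0.063133 = 0.05479 m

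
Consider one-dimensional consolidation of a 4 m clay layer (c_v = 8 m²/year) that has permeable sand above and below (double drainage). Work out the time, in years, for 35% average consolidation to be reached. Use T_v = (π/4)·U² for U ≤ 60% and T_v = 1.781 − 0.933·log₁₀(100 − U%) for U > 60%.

t ≈ 0.0481 years

Drainage path length: H_d = H/2 = 2 m (double drainage).
U ≤ 60%: T_v = (π/4)·U² = (π/4)×0.35² = 0.096211.
t = T_v·H_d²/c_v = 0.096211×2²/8 = 0.04811 years.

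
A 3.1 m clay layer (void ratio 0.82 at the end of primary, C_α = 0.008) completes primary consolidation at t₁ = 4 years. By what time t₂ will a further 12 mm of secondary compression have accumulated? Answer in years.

t₂ ≈ 30.4 years

S_s = C_α·H/(1+e_p)·log₁₀(t₂/t₁) ⇒ log₁₀(t₂/t₁) = S_s·(1+e_p)/(C_α·H).
log₁₀(t₂/t₁) = 0.012 × (1+0.82) / (0.008×3.1) = 0.8806
t₂ = t₁ × 10^0.8806 = 4 × 7.597 = 30.39 years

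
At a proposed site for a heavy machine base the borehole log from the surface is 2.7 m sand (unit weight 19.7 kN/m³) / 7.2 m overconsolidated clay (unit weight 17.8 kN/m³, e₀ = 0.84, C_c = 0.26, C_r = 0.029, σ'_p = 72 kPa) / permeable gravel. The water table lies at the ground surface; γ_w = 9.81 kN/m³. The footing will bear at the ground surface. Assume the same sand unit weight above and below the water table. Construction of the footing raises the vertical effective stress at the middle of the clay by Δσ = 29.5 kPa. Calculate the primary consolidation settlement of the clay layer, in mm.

Mid-depth of clay below the ground surface: z = 2.7 + 7.2/2 = 6.3 m.
Total vertical stress at mid-clay: σ_v = 19.7×2.7 + 17.8×3.6 = 117.27 kPa.
Pore pressure: u = 9.81×(6.3 − 0) = 61.803 kPa.
Initial effective stress: σ'_0 = σ_v − u = 117.27 − 61.803 = 55.467 kPa.
Final effective stress: σ'_f = 55.467 + 29.5 = 84.967 kPa.
σ'_f = 84.967 > σ'_p = 72 kPa, so the stress path crosses the preconsolidation pressure — recompression up to σ'_p, then virgin compression beyond:
S_c = H/(1+e₀)·[C_r·log₁₀(σ'_p/σ'_0) + C_c·log₁₀(σ'_f/σ'_p)]
    = 7.2/1.84 × [0.029×log₁₀(72/55.467) + 0.26×log₁₀(84.967/72)]
    = 3.913 × [0.0032856 + 0.018699] = 0.08603 m

S_c ≈ 86 mm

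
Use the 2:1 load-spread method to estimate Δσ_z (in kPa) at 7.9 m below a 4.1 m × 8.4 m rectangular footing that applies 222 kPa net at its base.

By the 2:1 method the load spreads at 1 horizontal : 2 vertical, so at depth z the loaded area has grown by z in each plan dimension:
Δσ = qBL/((B+z)(L+z)) = 222×4.1×8.4/((4.1+7.9)(8.4+7.9)) = 39.088 kPa

Δσ_z ≈ 39.1 kPa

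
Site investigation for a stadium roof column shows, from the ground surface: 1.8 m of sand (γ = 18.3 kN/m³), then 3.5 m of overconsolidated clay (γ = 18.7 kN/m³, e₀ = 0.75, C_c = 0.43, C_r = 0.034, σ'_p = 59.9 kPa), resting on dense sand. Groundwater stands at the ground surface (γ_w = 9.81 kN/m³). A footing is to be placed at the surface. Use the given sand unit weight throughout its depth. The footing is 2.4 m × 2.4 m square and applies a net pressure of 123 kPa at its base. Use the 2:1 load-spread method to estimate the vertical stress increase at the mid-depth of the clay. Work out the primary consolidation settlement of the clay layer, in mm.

Mid-depth of clay below the ground surface: z = 1.8 + 3.5/2 = 3.55 m.
Total vertical stress at mid-clay: σ_v = 18.3×1.8 + 18.7×1.75 = 65.665 kPa.
Pore pressure: u = 9.81×(3.55 − 0) = 34.825 kPa.
Initial effective stress: σ'_0 = σ_v − u = 65.665 − 34.825 = 30.84 kPa.
Stress increase at mid-clay by the 2:1 spreading method:
Δσ = qBL/((B+z)(L+z)) = 123×2.4×2.4/((2.4+3.55)(2.4+3.55)) = 20.012 kPa
Final effective stress: σ'_f = 30.84 + 20.012 = 50.852 kPa.
σ'_f = 50.852 ≤ σ'_p = 59.9 kPa, so the clay remains overconsolidated and only the recompression index applies:
S_c = C_r·H/(1+e₀)·log₁₀(σ'_f/σ'_0) = 0.034×3.5/1.75×log₁₀(50.852/30.84)
    = 0.068 × 0.21719 = 0.01477 m

S_c ≈ 14.8 mm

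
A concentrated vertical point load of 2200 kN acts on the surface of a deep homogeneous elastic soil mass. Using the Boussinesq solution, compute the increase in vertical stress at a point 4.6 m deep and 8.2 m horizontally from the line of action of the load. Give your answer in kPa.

Boussinesq vertical stress below a point load on an elastic half-space:
Δσ_z = 3P/(2πz²) · [1 + (r/z)²]^(−5/2)
r/z = 8.2/4.6 = 1.7826; [1+(r/z)²]^(−5/2) = 0.028032.
Δσ_z = 3×2200/(2π×4.6²) × 0.028032 = 49.642 × 0.028032 = 1.392 kPa

Δσ_z ≈ 1.39 kPa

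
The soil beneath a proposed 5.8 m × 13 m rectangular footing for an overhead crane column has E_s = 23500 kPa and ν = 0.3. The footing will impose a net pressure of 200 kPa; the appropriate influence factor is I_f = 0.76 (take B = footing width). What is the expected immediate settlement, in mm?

Immediate (elastic) settlement: S_e = q·B·(1−ν²)/E_s · I_f.
S_e = 200 × 5.8 × (1 − 0.3²) / 23500 × 0.76
    = 200 × 5.8 × 0.91 / 23500 × 0.76
    = 0.03414 m = 34.14 mm

S_e ≈ 34.1 mm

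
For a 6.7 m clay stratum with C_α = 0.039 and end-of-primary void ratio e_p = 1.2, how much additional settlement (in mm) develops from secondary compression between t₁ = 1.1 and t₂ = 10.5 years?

Secondary compression: S_s = C_α·H/(1+e_p)·log₁₀(t₂/t₁)
S_s = 0.039×6.7/(1+1.2)×log₁₀(10.5/1.1)
    = 0.1188 × 0.9798 = 0.1164 m

S_s ≈ 116 mm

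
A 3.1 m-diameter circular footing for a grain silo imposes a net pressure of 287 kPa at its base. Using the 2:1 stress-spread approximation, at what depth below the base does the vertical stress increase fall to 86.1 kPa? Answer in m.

z ≈ 2.56 m

2:1 spreading — at depth z the loaded area has grown by z in each plan dimension:
qD²/(D+z)² = Δσ_z ⇒ z = D(√(q/Δσ_z) − 1) = 3.1×(√(287/86.1) − 1) = 2.56 m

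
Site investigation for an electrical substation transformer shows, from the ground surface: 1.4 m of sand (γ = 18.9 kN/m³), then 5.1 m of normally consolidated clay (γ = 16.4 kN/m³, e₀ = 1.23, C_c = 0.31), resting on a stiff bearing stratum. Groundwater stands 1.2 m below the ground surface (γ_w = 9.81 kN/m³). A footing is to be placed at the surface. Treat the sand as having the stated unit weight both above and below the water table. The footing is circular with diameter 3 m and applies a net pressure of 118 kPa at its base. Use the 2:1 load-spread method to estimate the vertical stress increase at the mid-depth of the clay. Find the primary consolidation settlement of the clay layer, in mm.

S_c ≈ 131 mm

Mid-depth of clay below the ground surface: z = 1.4 + 5.1/2 = 3.95 m.
Total vertical stress at mid-clay: σ_v = 18.9×1.4 + 16.4×2.55 = 68.28 kPa.
Pore pressure: u = 9.81×(3.95 − 1.2) = 26.978 kPa.
Initial effective stress: σ'_0 = σ_v − u = 68.28 − 26.978 = 41.302 kPa.
Stress increase at mid-clay by the 2:1 spreading method:
Δσ ≈ qD²/(D+z)² = 118×3²/(3+3.95)² = 21.986 kPa
Final effective stress: σ'_f = σ'_0 + Δσ = 41.302 + 21.986 = 63.288 kPa.
Normally consolidated clay, so the full stress increment lies on the virgin compression line:
S_c = C_c·H/(1+e₀)·log₁₀(σ'_f/σ'_0) = 0.31×5.1/(1+1.23)×log₁₀(63.288/41.302)
    = 0.70897 × 0.18535 = 0.1314 m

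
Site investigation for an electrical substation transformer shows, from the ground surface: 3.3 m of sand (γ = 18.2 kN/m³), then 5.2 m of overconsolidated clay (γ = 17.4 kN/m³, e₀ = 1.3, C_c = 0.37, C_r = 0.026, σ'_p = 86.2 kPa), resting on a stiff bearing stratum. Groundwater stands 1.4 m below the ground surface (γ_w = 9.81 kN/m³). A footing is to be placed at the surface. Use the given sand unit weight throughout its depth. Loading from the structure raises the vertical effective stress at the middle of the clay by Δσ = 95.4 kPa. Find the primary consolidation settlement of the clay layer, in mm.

S_c ≈ 226 mm

Mid-depth of clay below the ground surface: z = 3.3 + 5.2/2 = 5.9 m.
Total vertical stress at mid-clay: σ_v = 18.2×3.3 + 17.4×2.6 = 105.3 kPa.
Pore pressure: u = 9.81×(5.9 − 1.4) = 44.145 kPa.
Initial effective stress: σ'_0 = σ_v − u = 105.3 − 44.145 = 61.155 kPa.
Final effective stress: σ'_f = 61.155 + 95.4 = 156.56 kPa.
σ'_f = 156.56 > σ'_p = 86.2 kPa, so the stress path crosses the preconsolidation pressure — recompression up to σ'_p, then virgin compression beyond:
S_c = H/(1+e₀)·[C_r·log₁₀(σ'_p/σ'_0) + C_c·log₁₀(σ'_f/σ'_p)]
    = 5.2/2.3 × [0.026×log₁₀(86.2/61.155) + 0.37×log₁₀(156.56/86.2)]
    = 2.2609 × [0.003876 + 0.095894] = 0.2256 m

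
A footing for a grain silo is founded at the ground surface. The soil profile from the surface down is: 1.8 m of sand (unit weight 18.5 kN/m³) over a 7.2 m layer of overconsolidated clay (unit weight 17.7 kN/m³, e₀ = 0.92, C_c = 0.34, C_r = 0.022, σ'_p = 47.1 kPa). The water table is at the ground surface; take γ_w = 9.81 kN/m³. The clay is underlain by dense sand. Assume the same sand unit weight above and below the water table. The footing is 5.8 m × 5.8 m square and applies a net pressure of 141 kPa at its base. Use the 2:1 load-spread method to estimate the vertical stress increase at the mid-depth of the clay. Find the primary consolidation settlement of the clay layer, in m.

S_c ≈ 0.308 m

Mid-depth of clay below the ground surface: z = 1.8 + 7.2/2 = 5.4 m.
Total vertical stress at mid-clay: σ_v = 18.5×1.8 + 17.7×3.6 = 97.02 kPa.
Pore pressure: u = 9.81×(5.4 − 0) = 52.974 kPa.
Initial effective stress: σ'_0 = σ_v − u = 97.02 − 52.974 = 44.046 kPa.
Stress increase at mid-clay by the 2:1 spreading method:
Δσ = qBL/((B+z)(L+z)) = 141×5.8×5.8/((5.8+5.4)(5.8+5.4)) = 37.813 kPa
Final effective stress: σ'_f = 44.046 + 37.813 = 81.859 kPa.
σ'_f = 81.859 > σ'_p = 47.1 kPa, so the stress path crosses the preconsolidation pressure — recompression up to σ'_p, then virgin compression beyond:
S_c = H/(1+e₀)·[C_r·log₁₀(σ'_p/σ'_0) + C_c·log₁₀(σ'_f/σ'_p)]
    = 7.2/1.92 × [0.022×log₁₀(47.1/44.046) + 0.34×log₁₀(81.859/47.1)]
    = 3.75 × [0.00064052 + 0.081615] = 0.3085 m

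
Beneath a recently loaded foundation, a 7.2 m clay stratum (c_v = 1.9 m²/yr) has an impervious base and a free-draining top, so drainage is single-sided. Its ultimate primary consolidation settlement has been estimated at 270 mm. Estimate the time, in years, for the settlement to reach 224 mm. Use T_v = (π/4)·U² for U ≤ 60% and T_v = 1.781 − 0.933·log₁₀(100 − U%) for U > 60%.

t ≈ 17.2 years

Drainage path length: H_d = H = 7.2 m (single drainage).
U = S(t)/S_ult = 224/270 = 0.8296.
U > 60%: T_v = 1.781 − 0.933·log₁₀(100 − 82.963) = 0.63211.
t = T_v·H_d²/c_v = 0.63211×7.2²/1.9 = 17.25 years.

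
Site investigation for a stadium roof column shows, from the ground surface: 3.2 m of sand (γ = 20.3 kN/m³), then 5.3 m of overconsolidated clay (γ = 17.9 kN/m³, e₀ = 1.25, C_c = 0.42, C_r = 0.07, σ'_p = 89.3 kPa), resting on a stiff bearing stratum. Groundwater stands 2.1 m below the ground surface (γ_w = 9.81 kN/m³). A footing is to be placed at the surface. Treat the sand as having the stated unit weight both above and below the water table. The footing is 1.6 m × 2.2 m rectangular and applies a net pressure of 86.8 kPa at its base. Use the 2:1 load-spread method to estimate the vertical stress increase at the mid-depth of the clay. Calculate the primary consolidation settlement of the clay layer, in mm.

Mid-depth of clay below the ground surface: z = 3.2 + 5.3/2 = 5.85 m.
Total vertical stress at mid-clay: σ_v = 20.3×3.2 + 17.9×2.65 = 112.4 kPa.
Pore pressure: u = 9.81×(5.85 − 2.1) = 36.788 kPa.
Initial effective stress: σ'_0 = σ_v − u = 112.4 − 36.788 = 75.612 kPa.
Stress increase at mid-clay by the 2:1 spreading method:
Δσ = qBL/((B+z)(L+z)) = 86.8×1.6×2.2/((1.6+5.85)(2.2+5.85)) = 5.0946 kPa
Final effective stress: σ'_f = 75.612 + 5.0946 = 80.707 kPa.
σ'_f = 80.707 ≤ σ'_p = 89.3 kPa, so the clay remains overconsolidated and only the recompression index applies:
S_c = C_r·H/(1+e₀)·log₁₀(σ'_f/σ'_0) = 0.07×5.3/2.25×log₁₀(80.707/75.612)
    = 0.16489 × 0.02832 = 0.00467 m

S_c ≈ 4.67 mm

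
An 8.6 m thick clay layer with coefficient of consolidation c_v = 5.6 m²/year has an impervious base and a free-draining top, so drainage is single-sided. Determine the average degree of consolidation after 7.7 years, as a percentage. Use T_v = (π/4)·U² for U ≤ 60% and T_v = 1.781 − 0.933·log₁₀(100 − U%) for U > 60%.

Drainage path length: H_d = H = 8.6 m (single drainage).
T_v = c_v·t/H_d² = 5.6×7.7/8.6² = 0.58302.
T_v = 0.58302 corresponds to the U > 60% branch:
U = 1 − 10^((1.781 − T_v)/0.933)/100 = 0.8077

U ≈ 80.8 %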